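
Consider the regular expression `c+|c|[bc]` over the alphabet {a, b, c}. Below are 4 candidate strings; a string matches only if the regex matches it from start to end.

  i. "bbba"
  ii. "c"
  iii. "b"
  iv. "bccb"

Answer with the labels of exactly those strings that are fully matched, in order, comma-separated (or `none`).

i. "bbba" → no match
ii. "c" → match
iii. "b" → match
iv. "bccb" → no match

ii, iii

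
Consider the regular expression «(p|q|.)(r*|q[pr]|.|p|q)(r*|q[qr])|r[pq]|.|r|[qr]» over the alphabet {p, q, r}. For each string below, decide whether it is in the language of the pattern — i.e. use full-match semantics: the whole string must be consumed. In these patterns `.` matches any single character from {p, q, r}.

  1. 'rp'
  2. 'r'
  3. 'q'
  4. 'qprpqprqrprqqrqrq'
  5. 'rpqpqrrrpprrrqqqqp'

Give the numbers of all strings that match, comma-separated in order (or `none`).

1, 2, 3

1 → match
2 → match
3 → match
4 → no match
5 → no match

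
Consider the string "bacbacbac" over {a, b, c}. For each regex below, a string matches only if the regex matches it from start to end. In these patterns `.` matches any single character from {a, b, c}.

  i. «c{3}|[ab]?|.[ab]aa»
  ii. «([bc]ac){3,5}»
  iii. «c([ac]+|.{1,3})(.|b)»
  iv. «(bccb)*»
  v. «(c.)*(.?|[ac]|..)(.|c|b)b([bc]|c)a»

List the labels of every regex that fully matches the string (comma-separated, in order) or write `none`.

ii

i → no match
ii → match
iii → no match — must start with "c"
iv → no match
v → no match — must end with "a"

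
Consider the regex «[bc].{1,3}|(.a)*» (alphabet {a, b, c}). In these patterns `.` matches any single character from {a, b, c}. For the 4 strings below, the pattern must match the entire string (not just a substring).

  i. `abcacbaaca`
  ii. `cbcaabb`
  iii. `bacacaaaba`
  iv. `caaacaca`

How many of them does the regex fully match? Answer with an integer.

2

i → no match
ii → no match
iii → match
iv → match
Total matched: 2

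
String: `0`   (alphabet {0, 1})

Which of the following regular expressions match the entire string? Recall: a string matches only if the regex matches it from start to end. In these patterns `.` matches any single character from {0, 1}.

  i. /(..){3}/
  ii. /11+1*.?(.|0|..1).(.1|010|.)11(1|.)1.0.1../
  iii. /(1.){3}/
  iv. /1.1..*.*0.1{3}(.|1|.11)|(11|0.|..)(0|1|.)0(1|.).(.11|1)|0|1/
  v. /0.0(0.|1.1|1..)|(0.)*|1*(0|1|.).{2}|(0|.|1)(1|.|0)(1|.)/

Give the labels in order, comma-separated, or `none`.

i → no match
ii → no match — must start with `11`
iii → no match — must start with `1`
iv → match
v → no match

iv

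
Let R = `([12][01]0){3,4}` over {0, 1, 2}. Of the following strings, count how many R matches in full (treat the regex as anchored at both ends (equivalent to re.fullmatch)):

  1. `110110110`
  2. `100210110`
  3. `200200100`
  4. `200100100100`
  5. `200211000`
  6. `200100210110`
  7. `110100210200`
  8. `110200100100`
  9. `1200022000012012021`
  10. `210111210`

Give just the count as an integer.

7

1 → match
2 → match
3 → match
4 → match
5 → no match
6 → match
7 → match
8 → match
9 → no match — must end with `0`
10 → no match
Total matched: 7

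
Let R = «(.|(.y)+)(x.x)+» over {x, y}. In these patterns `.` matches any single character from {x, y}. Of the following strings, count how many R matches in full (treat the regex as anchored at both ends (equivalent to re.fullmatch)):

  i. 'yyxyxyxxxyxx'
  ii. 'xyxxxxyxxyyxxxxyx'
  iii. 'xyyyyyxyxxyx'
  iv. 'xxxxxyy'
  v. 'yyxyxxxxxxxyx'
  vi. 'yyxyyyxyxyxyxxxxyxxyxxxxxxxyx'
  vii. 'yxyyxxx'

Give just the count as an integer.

2

i → no match
ii → no match
iii → match
iv → no match — must end with 'x'
v → match
vi → no match
vii → no match
Total matched: 2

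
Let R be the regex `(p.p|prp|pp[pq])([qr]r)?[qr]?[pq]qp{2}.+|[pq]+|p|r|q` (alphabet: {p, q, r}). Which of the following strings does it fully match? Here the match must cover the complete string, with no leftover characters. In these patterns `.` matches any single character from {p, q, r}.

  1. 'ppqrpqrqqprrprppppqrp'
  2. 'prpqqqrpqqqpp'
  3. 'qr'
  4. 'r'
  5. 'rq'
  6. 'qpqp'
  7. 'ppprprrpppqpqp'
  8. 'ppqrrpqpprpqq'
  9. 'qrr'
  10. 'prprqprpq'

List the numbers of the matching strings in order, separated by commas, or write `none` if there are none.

1 → no match
2 → no match
3 → no match
4 → match
5 → no match
6 → match
7 → no match
8 → match
9 → no match
10 → no match

4, 6, 8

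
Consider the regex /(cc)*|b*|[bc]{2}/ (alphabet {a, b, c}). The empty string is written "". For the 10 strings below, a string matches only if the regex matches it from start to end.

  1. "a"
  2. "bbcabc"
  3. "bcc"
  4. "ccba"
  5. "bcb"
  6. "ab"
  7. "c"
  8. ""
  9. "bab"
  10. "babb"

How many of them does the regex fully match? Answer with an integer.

1. "a" → no match
2. "bbcabc" → no match
3. "bcc" → no match
4. "ccba" → no match
5. "bcb" → no match
6. "ab" → no match
7. "c" → no match
8. "" → match
9. "bab" → no match
10. "babb" → no match
Total matched: 1

1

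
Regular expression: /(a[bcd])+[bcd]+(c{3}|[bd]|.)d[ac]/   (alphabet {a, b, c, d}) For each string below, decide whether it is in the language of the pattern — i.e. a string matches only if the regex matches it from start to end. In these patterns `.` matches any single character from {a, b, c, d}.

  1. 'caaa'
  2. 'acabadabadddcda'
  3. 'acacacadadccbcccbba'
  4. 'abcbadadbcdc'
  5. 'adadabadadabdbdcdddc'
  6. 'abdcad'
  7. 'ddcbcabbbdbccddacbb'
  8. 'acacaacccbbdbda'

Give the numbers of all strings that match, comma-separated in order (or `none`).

1. 'caaa' → no match — must start with 'a'
2 → match
3 → no match
4. 'abcbadadbcdc' → no match
5 → match
6. 'abdcad' → no match
7 → no match — must start with 'a'
8 → no match

2, 5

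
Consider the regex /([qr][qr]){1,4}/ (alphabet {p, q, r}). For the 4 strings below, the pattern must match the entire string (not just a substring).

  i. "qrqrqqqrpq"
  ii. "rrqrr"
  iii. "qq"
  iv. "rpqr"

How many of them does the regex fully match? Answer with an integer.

1

i → no match
ii → no match
iii → match
iv → no match
Total matched: 1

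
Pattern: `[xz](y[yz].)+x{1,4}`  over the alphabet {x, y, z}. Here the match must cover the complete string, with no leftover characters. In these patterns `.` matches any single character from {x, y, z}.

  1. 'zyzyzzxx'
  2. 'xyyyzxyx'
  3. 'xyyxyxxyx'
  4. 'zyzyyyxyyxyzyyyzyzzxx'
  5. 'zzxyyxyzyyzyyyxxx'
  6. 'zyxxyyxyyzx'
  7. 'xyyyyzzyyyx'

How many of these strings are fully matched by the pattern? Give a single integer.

1. 'zyzyzzxx' → no match
2. 'xyyyzxyx' → no match
3. 'xyyxyxxyx' → no match
4 → match
5 → no match
6. 'zyxxyyxyyzx' → no match
7. 'xyyyyzzyyyx' → match
Total matched: 2

2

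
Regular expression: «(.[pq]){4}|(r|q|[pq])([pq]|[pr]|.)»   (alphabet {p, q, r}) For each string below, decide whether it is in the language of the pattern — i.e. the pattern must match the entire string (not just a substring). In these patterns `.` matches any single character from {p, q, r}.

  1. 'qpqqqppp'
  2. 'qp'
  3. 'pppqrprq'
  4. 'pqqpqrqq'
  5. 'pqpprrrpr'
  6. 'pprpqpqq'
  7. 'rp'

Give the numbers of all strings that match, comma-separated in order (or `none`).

1, 2, 3, 6, 7

1 → match
2 → match
3 → match
4 → no match
5 → no match
6 → match
7 → match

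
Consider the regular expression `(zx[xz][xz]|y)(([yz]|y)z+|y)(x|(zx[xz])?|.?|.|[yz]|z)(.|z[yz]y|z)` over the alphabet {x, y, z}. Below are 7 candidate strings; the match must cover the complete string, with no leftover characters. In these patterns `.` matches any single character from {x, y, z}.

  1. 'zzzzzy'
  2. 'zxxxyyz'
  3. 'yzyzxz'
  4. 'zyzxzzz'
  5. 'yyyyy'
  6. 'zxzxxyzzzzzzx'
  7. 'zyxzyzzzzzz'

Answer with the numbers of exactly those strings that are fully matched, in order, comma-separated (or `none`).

2

1 → no match
2 → match
3 → no match
4 → no match
5 → no match
6 → no match
7 → no match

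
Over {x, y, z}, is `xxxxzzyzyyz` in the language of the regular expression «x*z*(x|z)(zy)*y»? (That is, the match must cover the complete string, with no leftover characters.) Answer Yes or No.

Every match must end with `y`, but `xxxxzzyzyyz` does not.

No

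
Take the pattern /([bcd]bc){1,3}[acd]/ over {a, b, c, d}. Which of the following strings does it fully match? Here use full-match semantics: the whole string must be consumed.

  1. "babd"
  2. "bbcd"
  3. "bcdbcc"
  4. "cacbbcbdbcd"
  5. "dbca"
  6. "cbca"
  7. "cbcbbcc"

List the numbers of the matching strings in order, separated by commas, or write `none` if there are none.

1 → no match
2 → match
3 → no match
4 → no match
5 → match
6 → match
7 → match

2, 5, 6, 7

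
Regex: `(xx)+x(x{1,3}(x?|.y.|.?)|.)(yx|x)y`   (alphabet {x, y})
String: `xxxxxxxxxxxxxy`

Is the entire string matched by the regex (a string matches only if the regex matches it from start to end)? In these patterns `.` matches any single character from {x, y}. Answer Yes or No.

Yes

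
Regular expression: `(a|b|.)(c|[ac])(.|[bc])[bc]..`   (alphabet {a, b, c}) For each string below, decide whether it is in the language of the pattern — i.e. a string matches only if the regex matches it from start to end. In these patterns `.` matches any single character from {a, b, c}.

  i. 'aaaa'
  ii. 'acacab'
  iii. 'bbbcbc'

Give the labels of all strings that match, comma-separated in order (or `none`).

i → no match
ii → match
iii → no match

ii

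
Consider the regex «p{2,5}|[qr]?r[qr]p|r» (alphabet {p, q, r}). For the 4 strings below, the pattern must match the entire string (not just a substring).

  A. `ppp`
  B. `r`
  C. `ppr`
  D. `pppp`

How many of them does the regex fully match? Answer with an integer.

3

A. `ppp` → match
B. `r` → match
C. `ppr` → no match
D. `pppp` → match
Total matched: 3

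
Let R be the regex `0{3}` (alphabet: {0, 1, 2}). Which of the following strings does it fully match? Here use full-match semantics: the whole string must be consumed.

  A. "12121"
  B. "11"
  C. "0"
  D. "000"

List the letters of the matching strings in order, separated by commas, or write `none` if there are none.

A → no match — must start with "0"
B → no match — must start with "0"
C → no match
D → match

D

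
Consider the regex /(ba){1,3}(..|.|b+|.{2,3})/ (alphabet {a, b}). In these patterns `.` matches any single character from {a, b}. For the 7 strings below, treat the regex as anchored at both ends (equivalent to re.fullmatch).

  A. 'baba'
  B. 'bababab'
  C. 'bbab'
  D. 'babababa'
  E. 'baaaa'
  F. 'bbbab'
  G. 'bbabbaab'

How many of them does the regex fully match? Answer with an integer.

4

A. 'baba' → match
B. 'bababab' → match
C. 'bbab' → no match — must start with 'ba'
D. 'babababa' → match
E. 'baaaa' → match
F. 'bbbab' → no match — must start with 'ba'
G. 'bbabbaab' → no match — must start with 'ba'
Total matched: 4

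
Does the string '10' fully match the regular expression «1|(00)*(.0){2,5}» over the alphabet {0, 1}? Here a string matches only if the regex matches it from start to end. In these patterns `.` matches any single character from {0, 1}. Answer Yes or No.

No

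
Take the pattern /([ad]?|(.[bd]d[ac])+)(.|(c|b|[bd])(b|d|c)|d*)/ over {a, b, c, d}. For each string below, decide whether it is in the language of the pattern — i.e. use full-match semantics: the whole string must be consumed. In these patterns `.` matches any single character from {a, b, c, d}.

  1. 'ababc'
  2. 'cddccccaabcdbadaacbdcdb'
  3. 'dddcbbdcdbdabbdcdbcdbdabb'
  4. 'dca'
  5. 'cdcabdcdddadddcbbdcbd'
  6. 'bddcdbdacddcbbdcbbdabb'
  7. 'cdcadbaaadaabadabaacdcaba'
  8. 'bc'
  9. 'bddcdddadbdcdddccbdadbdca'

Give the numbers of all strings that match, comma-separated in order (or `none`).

6, 8, 9

1 → no match
2 → no match
3 → no match
4 → no match
5 → no match
6 → match
7 → no match
8 → match
9 → match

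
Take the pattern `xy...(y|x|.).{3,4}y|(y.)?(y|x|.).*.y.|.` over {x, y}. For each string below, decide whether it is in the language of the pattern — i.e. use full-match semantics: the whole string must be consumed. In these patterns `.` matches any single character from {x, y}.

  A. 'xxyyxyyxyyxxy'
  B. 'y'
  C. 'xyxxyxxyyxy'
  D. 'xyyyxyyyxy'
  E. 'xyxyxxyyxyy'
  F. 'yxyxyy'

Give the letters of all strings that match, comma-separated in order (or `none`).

A → no match
B. 'y' → match
C. 'xyxxyxxyyxy' → match
D. 'xyyyxyyyxy' → match
E. 'xyxyxxyyxyy' → match
F. 'yxyxyy' → match

B, C, D, E, F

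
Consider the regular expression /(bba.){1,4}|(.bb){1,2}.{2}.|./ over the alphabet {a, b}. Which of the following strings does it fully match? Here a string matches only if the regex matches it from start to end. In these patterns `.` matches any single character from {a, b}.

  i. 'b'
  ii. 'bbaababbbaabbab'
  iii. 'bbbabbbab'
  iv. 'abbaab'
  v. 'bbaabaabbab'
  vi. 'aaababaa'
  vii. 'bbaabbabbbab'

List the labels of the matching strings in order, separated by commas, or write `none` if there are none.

i, iii, iv, vii

i → match
ii → no match
iii → match
iv → match
v → no match
vi → no match
vii → match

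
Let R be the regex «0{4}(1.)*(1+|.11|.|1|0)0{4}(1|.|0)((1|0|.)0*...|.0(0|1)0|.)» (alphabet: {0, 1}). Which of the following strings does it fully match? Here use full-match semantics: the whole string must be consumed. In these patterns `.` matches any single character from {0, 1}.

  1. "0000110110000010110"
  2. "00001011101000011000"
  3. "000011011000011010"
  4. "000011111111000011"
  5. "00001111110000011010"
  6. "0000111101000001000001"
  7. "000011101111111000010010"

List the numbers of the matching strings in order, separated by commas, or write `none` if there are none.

1, 2, 3, 4, 5, 7

1 → match
2 → match
3 → match
4 → match
5 → match
6 → no match
7 → match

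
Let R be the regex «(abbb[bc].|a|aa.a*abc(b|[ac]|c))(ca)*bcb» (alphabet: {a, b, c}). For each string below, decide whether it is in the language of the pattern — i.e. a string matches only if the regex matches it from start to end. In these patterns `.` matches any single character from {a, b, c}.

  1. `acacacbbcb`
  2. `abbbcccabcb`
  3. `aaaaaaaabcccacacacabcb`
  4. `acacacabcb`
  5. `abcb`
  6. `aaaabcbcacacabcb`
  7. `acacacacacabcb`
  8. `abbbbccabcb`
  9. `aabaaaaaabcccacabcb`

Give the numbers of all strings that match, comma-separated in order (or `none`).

2, 3, 4, 5, 6, 7, 8, 9

1 → no match
2 → match
3 → match
4 → match
5 → match
6 → match
7 → match
8 → match
9 → match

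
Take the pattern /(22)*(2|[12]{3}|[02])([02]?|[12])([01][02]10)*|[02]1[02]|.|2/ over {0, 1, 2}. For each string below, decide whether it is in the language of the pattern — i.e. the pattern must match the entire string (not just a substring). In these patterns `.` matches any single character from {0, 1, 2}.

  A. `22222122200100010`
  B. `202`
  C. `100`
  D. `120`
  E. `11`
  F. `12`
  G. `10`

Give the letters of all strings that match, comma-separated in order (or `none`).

A → no match
B → no match
C → no match
D → no match
E → no match
F → no match
G → no match

none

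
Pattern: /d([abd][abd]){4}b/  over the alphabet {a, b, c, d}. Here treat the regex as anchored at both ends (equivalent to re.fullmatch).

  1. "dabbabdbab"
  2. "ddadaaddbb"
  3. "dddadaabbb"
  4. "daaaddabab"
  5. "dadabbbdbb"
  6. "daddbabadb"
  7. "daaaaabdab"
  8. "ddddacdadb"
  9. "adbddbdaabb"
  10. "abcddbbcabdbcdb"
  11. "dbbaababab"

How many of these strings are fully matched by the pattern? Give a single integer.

1 → match
2 → match
3 → match
4 → match
5 → match
6 → match
7 → match
8 → no match
9 → no match — must start with "d"
10 → no match — must start with "d"
11 → match
Total matched: 8

8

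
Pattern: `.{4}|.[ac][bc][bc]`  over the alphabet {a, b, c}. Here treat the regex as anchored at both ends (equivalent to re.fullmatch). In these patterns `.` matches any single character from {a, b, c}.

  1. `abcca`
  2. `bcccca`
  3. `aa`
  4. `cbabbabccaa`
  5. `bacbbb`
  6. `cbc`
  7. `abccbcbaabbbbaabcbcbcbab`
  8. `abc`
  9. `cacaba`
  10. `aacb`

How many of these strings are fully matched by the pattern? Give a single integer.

1

1 → no match
2 → no match
3 → no match
4 → no match
5 → no match
6 → no match
7 → no match
8 → no match
9 → no match
10 → match
Total matched: 1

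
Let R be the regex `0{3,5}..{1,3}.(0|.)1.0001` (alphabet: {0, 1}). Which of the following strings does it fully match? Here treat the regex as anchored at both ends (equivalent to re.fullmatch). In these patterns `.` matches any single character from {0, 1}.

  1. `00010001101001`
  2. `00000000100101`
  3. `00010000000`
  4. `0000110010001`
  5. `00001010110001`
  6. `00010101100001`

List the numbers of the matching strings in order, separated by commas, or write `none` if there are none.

1 → no match — must end with `0001`
2 → no match — must end with `0001`
3 → no match — must end with `0001`
4 → no match
5 → match
6 → match

5, 6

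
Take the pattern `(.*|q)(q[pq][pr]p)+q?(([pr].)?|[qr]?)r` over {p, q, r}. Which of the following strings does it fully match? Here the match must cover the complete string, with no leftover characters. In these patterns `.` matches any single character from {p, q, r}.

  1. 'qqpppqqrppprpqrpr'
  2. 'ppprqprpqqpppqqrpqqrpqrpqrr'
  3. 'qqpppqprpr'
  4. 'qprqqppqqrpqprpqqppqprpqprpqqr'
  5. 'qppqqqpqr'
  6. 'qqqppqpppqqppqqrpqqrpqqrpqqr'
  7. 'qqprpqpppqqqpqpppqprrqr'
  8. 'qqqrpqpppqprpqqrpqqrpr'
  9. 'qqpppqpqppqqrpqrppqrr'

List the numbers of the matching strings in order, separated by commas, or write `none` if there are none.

1 → no match
2 → no match
3 → match
4 → match
5 → no match
6 → match
7 → no match
8 → match
9 → no match

3, 4, 6, 8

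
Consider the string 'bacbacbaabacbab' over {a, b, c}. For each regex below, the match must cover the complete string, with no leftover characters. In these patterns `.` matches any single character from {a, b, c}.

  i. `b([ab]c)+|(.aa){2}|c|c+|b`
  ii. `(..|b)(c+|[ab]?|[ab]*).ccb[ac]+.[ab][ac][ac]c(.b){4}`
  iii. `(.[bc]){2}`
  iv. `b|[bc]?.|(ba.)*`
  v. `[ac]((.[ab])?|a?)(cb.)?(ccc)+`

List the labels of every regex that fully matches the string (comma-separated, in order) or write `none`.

iv

i → no match
ii → no match
iii → no match
iv → match
v → no match — must end with 'ccc'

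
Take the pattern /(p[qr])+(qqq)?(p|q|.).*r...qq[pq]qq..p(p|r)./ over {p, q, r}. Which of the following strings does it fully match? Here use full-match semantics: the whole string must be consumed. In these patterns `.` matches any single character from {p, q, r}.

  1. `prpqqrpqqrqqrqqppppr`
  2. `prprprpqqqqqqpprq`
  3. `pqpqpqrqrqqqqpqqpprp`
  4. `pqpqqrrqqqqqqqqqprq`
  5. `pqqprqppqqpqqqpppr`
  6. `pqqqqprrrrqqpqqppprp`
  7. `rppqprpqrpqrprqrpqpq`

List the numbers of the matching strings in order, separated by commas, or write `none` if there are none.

1 → no match
2 → match
3 → no match
4 → match
5 → match
6 → match
7 → no match — must start with `p`

2, 4, 5, 6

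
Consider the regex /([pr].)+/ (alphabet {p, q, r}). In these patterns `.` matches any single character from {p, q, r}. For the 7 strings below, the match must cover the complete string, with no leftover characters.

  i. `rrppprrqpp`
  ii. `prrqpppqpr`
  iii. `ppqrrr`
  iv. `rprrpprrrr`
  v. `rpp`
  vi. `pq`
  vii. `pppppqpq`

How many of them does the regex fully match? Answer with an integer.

5

i → match
ii → match
iii → no match
iv → match
v → no match
vi → match
vii → match
Total matched: 5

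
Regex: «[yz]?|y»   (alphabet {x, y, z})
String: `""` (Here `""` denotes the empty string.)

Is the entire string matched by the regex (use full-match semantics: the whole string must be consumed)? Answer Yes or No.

Yes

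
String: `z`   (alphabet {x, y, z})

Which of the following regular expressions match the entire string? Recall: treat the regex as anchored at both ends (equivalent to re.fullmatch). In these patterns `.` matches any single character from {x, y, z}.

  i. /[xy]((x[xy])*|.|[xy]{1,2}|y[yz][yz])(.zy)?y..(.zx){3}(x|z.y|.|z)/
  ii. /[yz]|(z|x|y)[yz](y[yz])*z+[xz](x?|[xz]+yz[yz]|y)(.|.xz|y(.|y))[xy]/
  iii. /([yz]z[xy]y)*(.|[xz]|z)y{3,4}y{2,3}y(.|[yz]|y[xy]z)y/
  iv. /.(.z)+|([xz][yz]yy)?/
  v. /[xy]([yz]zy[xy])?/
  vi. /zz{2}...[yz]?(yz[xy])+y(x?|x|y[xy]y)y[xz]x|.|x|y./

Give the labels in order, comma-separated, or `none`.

ii, vi

i → no match
ii → match
iii → no match — must end with `y`
iv → no match
v → no match
vi → match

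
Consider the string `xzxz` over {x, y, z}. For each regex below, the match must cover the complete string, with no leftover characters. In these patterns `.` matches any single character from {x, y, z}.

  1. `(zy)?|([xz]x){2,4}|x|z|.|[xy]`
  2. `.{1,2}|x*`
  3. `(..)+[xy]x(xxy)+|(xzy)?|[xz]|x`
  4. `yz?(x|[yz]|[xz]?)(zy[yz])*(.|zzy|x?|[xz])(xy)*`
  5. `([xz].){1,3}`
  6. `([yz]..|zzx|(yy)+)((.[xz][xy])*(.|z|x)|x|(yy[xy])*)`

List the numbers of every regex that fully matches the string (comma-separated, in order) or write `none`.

1 → no match
2 → no match
3 → no match
4 → no match — must start with `y`
5 → match
6 → no match

5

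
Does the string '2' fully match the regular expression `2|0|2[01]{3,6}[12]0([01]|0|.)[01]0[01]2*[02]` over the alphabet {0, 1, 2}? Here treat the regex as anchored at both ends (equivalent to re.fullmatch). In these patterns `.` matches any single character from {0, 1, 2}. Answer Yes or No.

Yes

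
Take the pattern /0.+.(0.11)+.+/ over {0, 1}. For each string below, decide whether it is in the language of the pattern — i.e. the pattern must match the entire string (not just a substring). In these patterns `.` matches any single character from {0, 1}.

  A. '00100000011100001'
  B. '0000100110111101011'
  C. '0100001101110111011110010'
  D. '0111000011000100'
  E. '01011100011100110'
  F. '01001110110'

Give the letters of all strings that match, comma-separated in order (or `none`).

A, B, C, D, E, F

A → match
B → match
C → match
D → match
E → match
F. '01001110110' → match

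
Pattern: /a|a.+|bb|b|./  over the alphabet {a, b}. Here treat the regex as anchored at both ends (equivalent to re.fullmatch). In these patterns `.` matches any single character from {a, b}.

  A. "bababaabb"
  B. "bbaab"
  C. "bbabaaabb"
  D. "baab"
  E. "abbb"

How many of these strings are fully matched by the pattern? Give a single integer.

A → no match
B → no match
C → no match
D → no match
E → match
Total matched: 1

1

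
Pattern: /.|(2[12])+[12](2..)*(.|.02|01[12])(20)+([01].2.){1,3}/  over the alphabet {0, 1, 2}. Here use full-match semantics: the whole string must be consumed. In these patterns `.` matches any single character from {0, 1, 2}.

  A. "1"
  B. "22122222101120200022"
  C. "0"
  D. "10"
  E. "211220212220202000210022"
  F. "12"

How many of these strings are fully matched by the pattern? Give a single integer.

4

A → match
B → match
C → match
D → no match
E → match
F → no match
Total matched: 4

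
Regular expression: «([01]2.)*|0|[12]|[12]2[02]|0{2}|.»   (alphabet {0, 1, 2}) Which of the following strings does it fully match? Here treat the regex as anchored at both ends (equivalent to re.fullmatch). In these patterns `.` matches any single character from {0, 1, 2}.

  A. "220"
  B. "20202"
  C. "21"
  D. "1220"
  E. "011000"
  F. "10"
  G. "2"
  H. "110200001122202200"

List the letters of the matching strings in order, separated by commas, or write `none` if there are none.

A → match
B → no match
C → no match
D → no match
E → no match
F → no match
G → match
H → no match

A, G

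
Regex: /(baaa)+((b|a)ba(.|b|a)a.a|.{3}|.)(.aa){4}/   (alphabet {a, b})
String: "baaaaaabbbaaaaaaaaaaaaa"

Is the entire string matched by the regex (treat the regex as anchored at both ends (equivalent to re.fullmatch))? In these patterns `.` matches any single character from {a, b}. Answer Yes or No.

No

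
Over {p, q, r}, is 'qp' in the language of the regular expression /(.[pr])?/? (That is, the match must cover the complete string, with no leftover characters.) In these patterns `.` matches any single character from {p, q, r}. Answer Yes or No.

Yes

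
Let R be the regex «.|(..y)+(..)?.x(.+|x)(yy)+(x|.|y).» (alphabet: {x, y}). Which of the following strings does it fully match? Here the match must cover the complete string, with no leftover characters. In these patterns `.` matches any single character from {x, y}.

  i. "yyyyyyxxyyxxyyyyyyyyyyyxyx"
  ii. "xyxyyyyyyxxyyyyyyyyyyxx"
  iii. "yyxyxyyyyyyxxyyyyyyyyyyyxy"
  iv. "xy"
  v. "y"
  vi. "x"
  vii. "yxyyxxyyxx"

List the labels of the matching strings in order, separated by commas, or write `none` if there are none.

i → no match
ii → no match
iii → no match
iv. "xy" → no match
v. "y" → match
vi. "x" → match
vii. "yxyyxxyyxx" → match

v, vi, vii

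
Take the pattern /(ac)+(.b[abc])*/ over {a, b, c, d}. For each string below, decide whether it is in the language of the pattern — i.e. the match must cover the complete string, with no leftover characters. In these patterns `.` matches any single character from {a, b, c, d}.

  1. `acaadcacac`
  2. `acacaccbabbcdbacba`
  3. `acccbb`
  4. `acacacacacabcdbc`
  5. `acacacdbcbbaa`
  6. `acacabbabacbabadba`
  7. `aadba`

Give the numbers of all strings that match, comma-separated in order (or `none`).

1 → no match
2 → match
3 → no match
4 → match
5 → no match
6 → no match
7 → no match — must start with `ac`

2, 4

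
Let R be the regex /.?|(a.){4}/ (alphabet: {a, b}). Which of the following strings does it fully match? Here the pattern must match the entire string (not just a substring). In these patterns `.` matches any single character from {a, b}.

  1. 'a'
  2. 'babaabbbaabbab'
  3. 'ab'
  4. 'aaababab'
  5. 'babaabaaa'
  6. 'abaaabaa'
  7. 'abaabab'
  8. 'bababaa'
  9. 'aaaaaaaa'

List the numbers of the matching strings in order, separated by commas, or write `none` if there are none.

1 → match
2 → no match
3 → no match
4 → match
5 → no match
6 → match
7 → no match
8 → no match
9 → match

1, 4, 6, 9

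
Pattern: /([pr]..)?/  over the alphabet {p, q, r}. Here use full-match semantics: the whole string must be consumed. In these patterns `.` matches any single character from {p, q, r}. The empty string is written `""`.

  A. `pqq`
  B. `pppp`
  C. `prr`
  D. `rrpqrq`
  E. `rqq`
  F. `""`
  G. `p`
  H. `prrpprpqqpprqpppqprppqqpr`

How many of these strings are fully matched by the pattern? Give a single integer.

A → match
B → no match
C → match
D → no match
E → match
F → match
G → no match
H → no match
Total matched: 4

4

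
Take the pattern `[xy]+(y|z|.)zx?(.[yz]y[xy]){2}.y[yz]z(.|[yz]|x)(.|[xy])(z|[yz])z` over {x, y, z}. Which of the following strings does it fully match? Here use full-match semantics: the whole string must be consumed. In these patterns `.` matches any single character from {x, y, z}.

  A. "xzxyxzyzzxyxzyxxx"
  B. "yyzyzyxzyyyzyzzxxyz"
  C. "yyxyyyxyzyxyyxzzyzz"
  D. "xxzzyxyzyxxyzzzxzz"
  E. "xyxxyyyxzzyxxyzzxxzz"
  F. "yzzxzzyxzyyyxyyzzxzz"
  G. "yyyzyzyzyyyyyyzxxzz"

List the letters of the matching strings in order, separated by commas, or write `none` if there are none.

B, F

A → no match — must end with "z"
B → match
C → no match
D → no match
E → no match
F → match
G → no match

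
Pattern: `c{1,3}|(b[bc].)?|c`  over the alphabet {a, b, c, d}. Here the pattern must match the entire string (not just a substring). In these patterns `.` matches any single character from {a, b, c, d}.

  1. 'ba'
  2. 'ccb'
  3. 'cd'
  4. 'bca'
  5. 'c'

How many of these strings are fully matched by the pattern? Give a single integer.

2

1 → no match
2 → no match
3 → no match
4 → match
5 → match
Total matched: 2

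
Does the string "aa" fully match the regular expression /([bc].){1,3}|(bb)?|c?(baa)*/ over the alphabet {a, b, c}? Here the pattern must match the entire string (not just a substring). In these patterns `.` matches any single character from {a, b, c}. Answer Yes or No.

No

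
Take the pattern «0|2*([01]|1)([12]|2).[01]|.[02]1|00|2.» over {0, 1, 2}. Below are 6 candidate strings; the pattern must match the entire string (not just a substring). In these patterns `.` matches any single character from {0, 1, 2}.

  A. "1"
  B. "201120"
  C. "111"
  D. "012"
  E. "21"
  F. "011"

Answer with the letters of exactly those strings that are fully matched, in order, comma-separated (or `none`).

A. "1" → no match
B. "201120" → no match
C. "111" → no match
D. "012" → no match
E. "21" → match
F. "011" → no match

E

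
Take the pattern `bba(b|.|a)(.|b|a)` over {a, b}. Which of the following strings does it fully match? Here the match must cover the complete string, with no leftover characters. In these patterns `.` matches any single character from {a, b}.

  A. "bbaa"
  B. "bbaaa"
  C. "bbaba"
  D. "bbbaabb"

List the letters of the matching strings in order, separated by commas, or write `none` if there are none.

B, C

A → no match
B → match
C → match
D → no match — must start with "bba"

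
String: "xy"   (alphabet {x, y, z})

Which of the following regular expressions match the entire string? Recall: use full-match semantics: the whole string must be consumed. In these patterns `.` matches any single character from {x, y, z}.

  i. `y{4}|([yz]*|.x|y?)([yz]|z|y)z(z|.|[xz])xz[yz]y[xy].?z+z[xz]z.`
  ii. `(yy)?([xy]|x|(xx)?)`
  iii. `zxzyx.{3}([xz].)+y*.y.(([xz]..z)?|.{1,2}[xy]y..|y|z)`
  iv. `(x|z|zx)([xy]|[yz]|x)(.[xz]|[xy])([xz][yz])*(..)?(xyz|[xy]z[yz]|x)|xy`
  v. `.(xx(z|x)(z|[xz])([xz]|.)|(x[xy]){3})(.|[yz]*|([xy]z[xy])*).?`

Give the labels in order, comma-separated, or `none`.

i → no match
ii → no match
iii → no match — must start with "zxzyx"
iv → match
v → no match

iv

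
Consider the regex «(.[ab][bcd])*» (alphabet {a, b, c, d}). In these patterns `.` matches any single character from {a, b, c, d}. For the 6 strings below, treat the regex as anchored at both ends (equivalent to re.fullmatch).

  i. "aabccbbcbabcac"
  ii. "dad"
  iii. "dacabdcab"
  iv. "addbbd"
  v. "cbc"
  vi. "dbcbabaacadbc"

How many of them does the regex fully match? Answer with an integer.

3

i → no match
ii → match
iii → match
iv → no match
v → match
vi → no match
Total matched: 3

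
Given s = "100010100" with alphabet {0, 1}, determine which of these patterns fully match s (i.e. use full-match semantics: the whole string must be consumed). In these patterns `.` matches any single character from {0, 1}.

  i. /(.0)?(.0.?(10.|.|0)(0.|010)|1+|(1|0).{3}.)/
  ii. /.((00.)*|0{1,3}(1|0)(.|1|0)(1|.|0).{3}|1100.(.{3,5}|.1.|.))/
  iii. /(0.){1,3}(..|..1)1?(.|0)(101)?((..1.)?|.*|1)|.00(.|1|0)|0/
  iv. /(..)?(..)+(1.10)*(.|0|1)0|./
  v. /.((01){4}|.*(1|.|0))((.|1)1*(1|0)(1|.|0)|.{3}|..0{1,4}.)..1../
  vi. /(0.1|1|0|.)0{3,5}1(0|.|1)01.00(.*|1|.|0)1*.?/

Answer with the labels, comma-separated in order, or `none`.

i → match
ii → match
iii → no match
iv → no match
v → no match
vi → no match

i, ii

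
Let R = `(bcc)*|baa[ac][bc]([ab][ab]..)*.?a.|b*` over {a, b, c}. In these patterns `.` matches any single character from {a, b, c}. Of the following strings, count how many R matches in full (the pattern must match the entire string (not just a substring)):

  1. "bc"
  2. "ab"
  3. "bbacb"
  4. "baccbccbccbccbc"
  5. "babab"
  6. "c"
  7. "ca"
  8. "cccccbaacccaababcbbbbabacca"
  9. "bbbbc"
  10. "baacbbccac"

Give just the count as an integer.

0

1 → no match
2 → no match
3 → no match
4 → no match
5 → no match
6 → no match
7 → no match
8 → no match
9 → no match
10 → no match
Total matched: 0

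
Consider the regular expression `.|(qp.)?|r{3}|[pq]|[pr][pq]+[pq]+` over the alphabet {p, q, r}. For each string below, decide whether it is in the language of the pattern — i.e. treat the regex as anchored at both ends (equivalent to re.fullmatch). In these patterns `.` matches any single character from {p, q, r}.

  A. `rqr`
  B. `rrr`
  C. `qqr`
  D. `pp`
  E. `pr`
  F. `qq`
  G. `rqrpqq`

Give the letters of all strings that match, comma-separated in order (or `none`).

A → no match
B → match
C → no match
D → no match
E → no match
F → no match
G → no match

B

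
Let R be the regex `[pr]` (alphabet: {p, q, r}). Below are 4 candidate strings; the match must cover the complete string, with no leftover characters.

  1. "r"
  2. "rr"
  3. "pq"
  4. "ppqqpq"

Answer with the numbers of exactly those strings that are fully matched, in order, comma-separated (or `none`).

1 → match
2 → no match
3 → no match
4 → no match

1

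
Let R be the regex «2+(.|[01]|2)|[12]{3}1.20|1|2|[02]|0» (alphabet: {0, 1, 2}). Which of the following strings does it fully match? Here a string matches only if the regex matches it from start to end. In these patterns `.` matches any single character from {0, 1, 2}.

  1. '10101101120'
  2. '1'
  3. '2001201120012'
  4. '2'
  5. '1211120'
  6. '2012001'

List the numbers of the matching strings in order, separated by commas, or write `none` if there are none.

1 → no match
2 → match
3 → no match
4 → match
5 → match
6 → no match

2, 4, 5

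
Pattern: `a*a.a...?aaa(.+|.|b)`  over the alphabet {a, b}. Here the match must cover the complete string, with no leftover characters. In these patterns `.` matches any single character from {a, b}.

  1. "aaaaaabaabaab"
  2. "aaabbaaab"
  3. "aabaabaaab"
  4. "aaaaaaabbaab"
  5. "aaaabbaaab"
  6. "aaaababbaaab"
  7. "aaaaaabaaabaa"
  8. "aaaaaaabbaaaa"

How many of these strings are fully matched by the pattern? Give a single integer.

6

1 → no match
2 → match
3 → match
4 → no match
5 → match
6 → match
7 → match
8 → match
Total matched: 6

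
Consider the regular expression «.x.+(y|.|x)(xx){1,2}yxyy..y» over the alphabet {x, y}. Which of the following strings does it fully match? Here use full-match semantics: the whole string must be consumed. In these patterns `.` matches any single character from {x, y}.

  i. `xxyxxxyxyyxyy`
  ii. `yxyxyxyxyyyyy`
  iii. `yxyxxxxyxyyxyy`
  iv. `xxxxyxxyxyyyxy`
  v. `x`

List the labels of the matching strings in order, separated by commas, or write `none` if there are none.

i, iii, iv

i → match
ii → no match
iii → match
iv → match
v → no match — must end with `y`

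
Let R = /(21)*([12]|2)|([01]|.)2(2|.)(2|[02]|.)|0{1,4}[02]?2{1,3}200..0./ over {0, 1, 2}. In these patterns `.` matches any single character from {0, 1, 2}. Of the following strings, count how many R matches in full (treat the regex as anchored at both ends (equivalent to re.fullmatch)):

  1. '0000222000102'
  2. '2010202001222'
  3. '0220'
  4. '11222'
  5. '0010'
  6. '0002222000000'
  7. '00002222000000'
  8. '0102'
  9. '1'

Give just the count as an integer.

5

1 → match
2 → no match
3 → match
4 → no match
5 → no match
6 → match
7 → match
8 → no match
9 → match
Total matched: 5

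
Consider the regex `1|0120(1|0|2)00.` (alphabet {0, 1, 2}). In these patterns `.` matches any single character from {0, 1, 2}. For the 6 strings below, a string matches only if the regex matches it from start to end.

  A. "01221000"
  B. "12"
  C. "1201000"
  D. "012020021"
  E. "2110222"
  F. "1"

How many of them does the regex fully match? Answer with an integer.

A → no match
B → no match
C → no match
D → no match
E → no match
F → match
Total matched: 1

1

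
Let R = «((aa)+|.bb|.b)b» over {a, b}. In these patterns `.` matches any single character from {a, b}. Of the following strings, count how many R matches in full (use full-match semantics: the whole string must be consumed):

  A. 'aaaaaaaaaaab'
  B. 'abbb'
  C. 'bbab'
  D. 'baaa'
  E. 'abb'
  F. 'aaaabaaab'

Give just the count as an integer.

A. 'aaaaaaaaaaab' → no match
B. 'abbb' → match
C. 'bbab' → no match
D. 'baaa' → no match — must end with 'b'
E. 'abb' → match
F. 'aaaabaaab' → no match
Total matched: 2

2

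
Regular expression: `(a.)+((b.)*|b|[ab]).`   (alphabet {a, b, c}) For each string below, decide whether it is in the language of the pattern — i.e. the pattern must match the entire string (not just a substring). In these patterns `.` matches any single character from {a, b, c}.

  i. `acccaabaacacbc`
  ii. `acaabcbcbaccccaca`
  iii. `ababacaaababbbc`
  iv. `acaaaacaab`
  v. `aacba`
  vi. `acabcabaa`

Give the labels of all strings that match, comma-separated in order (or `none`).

i → no match
ii → no match
iii → match
iv → no match
v → no match
vi → no match

iii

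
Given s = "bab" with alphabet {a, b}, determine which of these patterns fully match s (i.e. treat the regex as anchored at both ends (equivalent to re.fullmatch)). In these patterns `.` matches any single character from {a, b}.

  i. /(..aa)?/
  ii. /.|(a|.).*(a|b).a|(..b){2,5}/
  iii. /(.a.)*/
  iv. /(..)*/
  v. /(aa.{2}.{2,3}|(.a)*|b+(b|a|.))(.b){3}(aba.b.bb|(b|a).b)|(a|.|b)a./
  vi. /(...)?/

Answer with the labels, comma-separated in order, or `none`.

i → no match
ii → no match
iii → match
iv → no match
v → match
vi → match

iii, v, vi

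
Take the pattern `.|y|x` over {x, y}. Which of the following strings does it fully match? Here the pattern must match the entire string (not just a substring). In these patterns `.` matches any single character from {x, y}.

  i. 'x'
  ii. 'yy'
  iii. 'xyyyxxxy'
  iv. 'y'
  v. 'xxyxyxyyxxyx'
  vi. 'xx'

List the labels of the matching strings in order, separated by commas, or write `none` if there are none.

i, iv

i → match
ii → no match
iii → no match
iv → match
v → no match
vi → no match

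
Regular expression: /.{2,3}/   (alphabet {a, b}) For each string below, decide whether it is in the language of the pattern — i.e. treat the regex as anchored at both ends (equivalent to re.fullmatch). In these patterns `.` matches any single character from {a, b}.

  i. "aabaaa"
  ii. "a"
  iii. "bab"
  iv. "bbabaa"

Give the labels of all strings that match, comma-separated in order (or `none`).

i → no match
ii → no match
iii → match
iv → no match

iii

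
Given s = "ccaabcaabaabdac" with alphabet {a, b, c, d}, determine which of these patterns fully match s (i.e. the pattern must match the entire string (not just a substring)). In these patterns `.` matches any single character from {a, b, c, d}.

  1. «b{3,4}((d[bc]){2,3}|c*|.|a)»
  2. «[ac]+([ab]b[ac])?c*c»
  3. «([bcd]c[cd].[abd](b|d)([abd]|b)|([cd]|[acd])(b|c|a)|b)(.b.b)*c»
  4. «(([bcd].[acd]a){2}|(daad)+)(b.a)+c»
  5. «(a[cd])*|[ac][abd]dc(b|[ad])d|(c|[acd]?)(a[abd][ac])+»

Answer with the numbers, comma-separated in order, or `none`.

1 → no match — must start with "b"
2 → no match
3 → no match
4 → match
5 → no match

4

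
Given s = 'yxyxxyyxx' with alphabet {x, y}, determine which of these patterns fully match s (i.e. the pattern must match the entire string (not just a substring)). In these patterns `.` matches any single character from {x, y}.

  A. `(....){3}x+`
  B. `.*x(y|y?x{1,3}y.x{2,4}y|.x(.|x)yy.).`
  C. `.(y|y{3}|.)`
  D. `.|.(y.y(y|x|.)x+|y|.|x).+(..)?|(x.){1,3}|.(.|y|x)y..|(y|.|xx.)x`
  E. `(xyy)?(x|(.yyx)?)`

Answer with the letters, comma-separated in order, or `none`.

B, D

A → no match
B → match
C → no match
D → match
E → no match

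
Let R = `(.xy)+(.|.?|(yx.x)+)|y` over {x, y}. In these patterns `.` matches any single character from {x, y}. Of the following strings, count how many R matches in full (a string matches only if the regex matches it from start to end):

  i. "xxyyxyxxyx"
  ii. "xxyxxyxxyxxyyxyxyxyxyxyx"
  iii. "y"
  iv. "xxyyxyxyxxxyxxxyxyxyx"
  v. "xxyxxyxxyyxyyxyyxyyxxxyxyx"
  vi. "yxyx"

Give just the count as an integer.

5

i → match
ii → match
iii → match
iv → no match
v → match
vi → match
Total matched: 5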